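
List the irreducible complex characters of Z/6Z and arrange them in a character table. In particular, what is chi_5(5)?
Character table of Z/6Z (irreps indexed chi_0,...,chi_5 with chi_k(m) = zeta_6^(k*m), zeta_6 = exp(2*pi*i/6)):
  irrep \ class  {0} (size 1)  {1} (size 1)    {2} (size 1)    {3} (size 1)  {4} (size 1)    {5} (size 1)  
  chi_0          1             1               1               1             1               1             
  chi_1          1             exp(I*pi/3)     exp(2*I*pi/3)   -1            exp(-2*I*pi/3)  exp(-I*pi/3)  
  chi_2          1             exp(2*I*pi/3)   exp(-2*I*pi/3)  1             exp(2*I*pi/3)   exp(-2*I*pi/3)
  chi_3          1             -1              1               -1            1               -1            
  chi_4          1             exp(-2*I*pi/3)  exp(2*I*pi/3)   1             exp(-2*I*pi/3)  exp(2*I*pi/3) 
  chi_5          1             exp(-I*pi/3)    exp(-2*I*pi/3)  -1            exp(2*I*pi/3)   exp(I*pi/3)   

Spot check: chi_5(5) = zeta_6^(5*5) = zeta_6^25 = exp(I*pi/3).

Argument: Z/6Z is abelian, so all 6 irreducible complex representations are 1-dimensional. They are given by chi_k(m) = zeta_6^(k*m) for k = 0,...,5. Row orthogonality: sum_m chi_k(m) conj(chi_l(m)) = 6 * [k = l].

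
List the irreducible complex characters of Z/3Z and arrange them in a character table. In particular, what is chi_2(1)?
Character table of Z/3Z (irreps indexed chi_0,...,chi_2 with chi_k(m) = zeta_3^(k*m), zeta_3 = exp(2*pi*i/3)):
  irrep \ class  {0} (size 1)  {1} (size 1)    {2} (size 1)  
  chi_0          1             1               1             
  chi_1          1             exp(2*I*pi/3)   exp(-2*I*pi/3)
  chi_2          1             exp(-2*I*pi/3)  exp(2*I*pi/3) 

Spot check: chi_2(1) = zeta_3^(2*1) = zeta_3^2 = exp(-2*I*pi/3).

Derivation: Z/3Z is abelian, so all 3 irreducible complex representations are 1-dimensional. They are given by chi_k(m) = zeta_3^(k*m) for k = 0,...,2. Row orthogonality: sum_m chi_k(m) conj(chi_l(m)) = 3 * [k = l].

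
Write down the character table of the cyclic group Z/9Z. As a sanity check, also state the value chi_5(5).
Character table of Z/9Z (irreps indexed chi_0,...,chi_8 with chi_k(m) = zeta_9^(k*m), zeta_9 = exp(2*pi*i/9)):
  irrep \ class  {0} (size 1)  {1} (size 1)    {2} (size 1)    {3} (size 1)    {4} (size 1)    {5} (size 1)    {6} (size 1)    {7} (size 1)    {8} (size 1)  
  chi_0          1             1               1               1               1               1               1               1               1             
  chi_1          1             exp(2*I*pi/9)   exp(4*I*pi/9)   exp(2*I*pi/3)   exp(8*I*pi/9)   exp(-8*I*pi/9)  exp(-2*I*pi/3)  exp(-4*I*pi/9)  exp(-2*I*pi/9)
  chi_2          1             exp(4*I*pi/9)   exp(8*I*pi/9)   exp(-2*I*pi/3)  exp(-2*I*pi/9)  exp(2*I*pi/9)   exp(2*I*pi/3)   exp(-8*I*pi/9)  exp(-4*I*pi/9)
  chi_3          1             exp(2*I*pi/3)   exp(-2*I*pi/3)  1               exp(2*I*pi/3)   exp(-2*I*pi/3)  1               exp(2*I*pi/3)   exp(-2*I*pi/3)
  chi_4          1             exp(8*I*pi/9)   exp(-2*I*pi/9)  exp(2*I*pi/3)   exp(-4*I*pi/9)  exp(4*I*pi/9)   exp(-2*I*pi/3)  exp(2*I*pi/9)   exp(-8*I*pi/9)
  chi_5          1             exp(-8*I*pi/9)  exp(2*I*pi/9)   exp(-2*I*pi/3)  exp(4*I*pi/9)   exp(-4*I*pi/9)  exp(2*I*pi/3)   exp(-2*I*pi/9)  exp(8*I*pi/9) 
  chi_6          1             exp(-2*I*pi/3)  exp(2*I*pi/3)   1               exp(-2*I*pi/3)  exp(2*I*pi/3)   1               exp(-2*I*pi/3)  exp(2*I*pi/3) 
  chi_7          1             exp(-4*I*pi/9)  exp(-8*I*pi/9)  exp(2*I*pi/3)   exp(2*I*pi/9)   exp(-2*I*pi/9)  exp(-2*I*pi/3)  exp(8*I*pi/9)   exp(4*I*pi/9) 
  chi_8          1             exp(-2*I*pi/9)  exp(-4*I*pi/9)  exp(-2*I*pi/3)  exp(-8*I*pi/9)  exp(8*I*pi/9)   exp(2*I*pi/3)   exp(4*I*pi/9)   exp(2*I*pi/9) 

Spot check: chi_5(5) = zeta_9^(5*5) = zeta_9^25 = exp(-4*I*pi/9).

Justification: Z/9Z is abelian, so all 9 irreducible complex representations are 1-dimensional. They are given by chi_k(m) = zeta_9^(k*m) for k = 0,...,8. Row orthogonality: sum_m chi_k(m) conj(chi_l(m)) = 9 * [k = l].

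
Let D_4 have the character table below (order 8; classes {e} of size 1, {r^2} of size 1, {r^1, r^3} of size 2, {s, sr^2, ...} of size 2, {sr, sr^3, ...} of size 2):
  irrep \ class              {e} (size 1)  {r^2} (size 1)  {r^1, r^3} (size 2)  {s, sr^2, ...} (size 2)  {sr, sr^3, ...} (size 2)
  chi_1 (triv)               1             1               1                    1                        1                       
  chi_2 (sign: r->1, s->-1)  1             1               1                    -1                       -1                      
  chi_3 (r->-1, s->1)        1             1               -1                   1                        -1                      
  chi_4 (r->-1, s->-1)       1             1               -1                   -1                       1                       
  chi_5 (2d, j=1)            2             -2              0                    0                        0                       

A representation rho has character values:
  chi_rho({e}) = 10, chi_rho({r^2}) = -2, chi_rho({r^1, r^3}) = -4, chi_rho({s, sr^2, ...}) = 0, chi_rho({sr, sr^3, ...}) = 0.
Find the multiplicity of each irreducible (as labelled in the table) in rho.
Multiplicities: chi_1: 0, chi_2: 0, chi_3: 2, chi_4: 2, chi_5: 3.

Explanation: Use <chi_rho, chi> = (1/|G|) sum_C |C| * chi_rho(C) * conj(chi(C)) with |G| = 8 for each irreducible chi in the table:
  <chi_rho, chi_1> = (1/8)[1*(10)*conj(1) + 1*(-2)*conj(1) + 2*(-4)*conj(1) + 2*(0)*conj(1) + 2*(0)*conj(1)]
      = (1/8)[(10) + (-2) + (-8) + (0) + (0)] = 0/8 = 0
  <chi_rho, chi_2> = (1/8)[1*(10)*conj(1) + 1*(-2)*conj(1) + 2*(-4)*conj(1) + 2*(0)*conj(-1) + 2*(0)*conj(-1)]
      = (1/8)[(10) + (-2) + (-8) + (0) + (0)] = 0/8 = 0
  <chi_rho, chi_3> = (1/8)[1*(10)*conj(1) + 1*(-2)*conj(1) + 2*(-4)*conj(-1) + 2*(0)*conj(1) + 2*(0)*conj(-1)]
      = (1/8)[(10) + (-2) + (8) + (0) + (0)] = 16/8 = 2
  <chi_rho, chi_4> = (1/8)[1*(10)*conj(1) + 1*(-2)*conj(1) + 2*(-4)*conj(-1) + 2*(0)*conj(-1) + 2*(0)*conj(1)]
      = (1/8)[(10) + (-2) + (8) + (0) + (0)] = 16/8 = 2
  <chi_rho, chi_5> = (1/8)[1*(10)*conj(2) + 1*(-2)*conj(-2) + 2*(-4)*conj(0) + 2*(0)*conj(0) + 2*(0)*conj(0)]
      = (1/8)[(20) + (4) + (0) + (0) + (0)] = 24/8 = 3
Dimension check: dim(rho) = sum (mult * dim) = 0*1 + 0*1 + 2*1 + 2*1 + 3*2 = 10 = chi_rho(e) = 10.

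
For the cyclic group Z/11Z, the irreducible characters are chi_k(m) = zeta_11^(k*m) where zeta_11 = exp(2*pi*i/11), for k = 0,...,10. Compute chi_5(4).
chi_5(4) = zeta_11^20 = exp(-4*I*pi/11)

Details: chi_5(4) = zeta_11^(5*4) = zeta_11^20. Since zeta_11^11 = 1, this equals zeta_11^9 = exp(2*pi*i*9/11) = exp(-4*I*pi/11).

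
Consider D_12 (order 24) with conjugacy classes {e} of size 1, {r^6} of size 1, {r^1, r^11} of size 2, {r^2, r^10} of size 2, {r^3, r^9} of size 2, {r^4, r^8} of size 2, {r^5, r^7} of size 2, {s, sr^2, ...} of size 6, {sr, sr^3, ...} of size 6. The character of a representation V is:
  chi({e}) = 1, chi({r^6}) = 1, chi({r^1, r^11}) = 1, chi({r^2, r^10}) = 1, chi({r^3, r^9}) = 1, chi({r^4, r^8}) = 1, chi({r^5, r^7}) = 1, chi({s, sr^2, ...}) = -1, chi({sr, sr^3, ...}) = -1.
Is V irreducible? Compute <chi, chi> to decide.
Irreducible: <chi, chi> = 1.

Argument: <chi, chi> = (1/|G|) sum_C |C| * |chi(C)|^2 = (1/24)[1*|1|^2 + 1*|1|^2 + 2*|1|^2 + 2*|1|^2 + 2*|1|^2 + 2*|1|^2 + 2*|1|^2 + 6*|-1|^2 + 6*|-1|^2]
  = (1/24)[(1) + (1) + (2) + (2) + (2) + (2) + (2) + (6) + (6)] = 24/24 = 1.
A character is irreducible iff <chi, chi> = 1, so this representation is irreducible.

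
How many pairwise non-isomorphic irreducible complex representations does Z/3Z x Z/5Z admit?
15

Working: The number of irreducible complex representations of a finite group equals its number of conjugacy classes. Z/3Z x Z/5Z is abelian of order 15, so every element is its own conjugacy class: 15 classes, so Z/3Z x Z/5Z (order 15) has exactly 15 irreducible complex representations.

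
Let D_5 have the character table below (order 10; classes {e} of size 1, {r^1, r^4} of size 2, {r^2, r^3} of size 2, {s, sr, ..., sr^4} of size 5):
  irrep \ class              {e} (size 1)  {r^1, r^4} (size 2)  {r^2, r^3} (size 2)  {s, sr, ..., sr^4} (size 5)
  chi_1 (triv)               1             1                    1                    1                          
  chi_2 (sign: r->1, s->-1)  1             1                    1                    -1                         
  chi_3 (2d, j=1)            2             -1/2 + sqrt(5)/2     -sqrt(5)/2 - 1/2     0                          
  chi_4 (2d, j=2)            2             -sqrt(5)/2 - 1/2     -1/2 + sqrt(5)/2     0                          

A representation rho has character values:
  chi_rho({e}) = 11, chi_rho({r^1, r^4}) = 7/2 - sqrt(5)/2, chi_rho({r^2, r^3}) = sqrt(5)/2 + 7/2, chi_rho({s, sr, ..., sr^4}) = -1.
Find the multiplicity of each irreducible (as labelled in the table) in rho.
Multiplicities: chi_1: 2, chi_2: 3, chi_3: 1, chi_4: 2.

Derivation: Use <chi_rho, chi> = (1/|G|) sum_C |C| * chi_rho(C) * conj(chi(C)) with |G| = 10 for each irreducible chi in the table:
  <chi_rho, chi_1> = (1/10)[1*(11)*conj(1) + 2*(7/2 - sqrt(5)/2)*conj(1) + 2*(sqrt(5)/2 + 7/2)*conj(1) + 5*(-1)*conj(1)]
      = (1/10)[(11) + (7 - sqrt(5)) + (sqrt(5) + 7) + (-5)] = 20/10 = 2
  <chi_rho, chi_2> = (1/10)[1*(11)*conj(1) + 2*(7/2 - sqrt(5)/2)*conj(1) + 2*(sqrt(5)/2 + 7/2)*conj(1) + 5*(-1)*conj(-1)]
      = (1/10)[(11) + (7 - sqrt(5)) + (sqrt(5) + 7) + (5)] = 30/10 = 3
  <chi_rho, chi_3> = (1/10)[1*(11)*conj(2) + 2*(7/2 - sqrt(5)/2)*conj(-1/2 + sqrt(5)/2) + 2*(sqrt(5)/2 + 7/2)*conj(-sqrt(5)/2 - 1/2) + 5*(-1)*conj(0)]
      = (1/10)[(22) + (-6 + 4*sqrt(5)) + (-4*sqrt(5) - 6) + (0)] = 10/10 = 1
  <chi_rho, chi_4> = (1/10)[1*(11)*conj(2) + 2*(7/2 - sqrt(5)/2)*conj(-sqrt(5)/2 - 1/2) + 2*(sqrt(5)/2 + 7/2)*conj(-1/2 + sqrt(5)/2) + 5*(-1)*conj(0)]
      = (1/10)[(22) + (-3*sqrt(5) - 1) + (-1 + 3*sqrt(5)) + (0)] = 20/10 = 2
Dimension check: dim(rho) = sum (mult * dim) = 2*1 + 3*1 + 1*2 + 2*2 = 11 = chi_rho(e) = 11.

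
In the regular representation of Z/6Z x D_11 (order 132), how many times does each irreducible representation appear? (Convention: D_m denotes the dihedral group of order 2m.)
Each irreducible V_i of dimension d_i appears with multiplicity d_i, i.e. rho_reg = (direct sum over all irreducibles V_i) d_i V_i. The irreducible dimensions for Z/6Z x D_11 are 1, 1, 1, 1, 1, 1, 1, 1, 1, 1, 1, 1, 2, 2, 2, 2, 2, 2, 2, 2, 2, 2, 2, 2, 2, 2, 2, 2, 2, 2, 2, 2, 2, 2, 2, 2, 2, 2, 2, 2, 2, 2: 12 irreducibles of dimension 1, each with multiplicity 1; 30 irreducibles of dimension 2, each with multiplicity 2. Total dimension 12*1*1 + 30*2*2 = 132 = |G|.

Solution. General theorem: in the regular representation of a finite group G, each irreducible appears with multiplicity equal to its dimension. Check: dim(rho_reg) = sum d_i^2 = 1 + 1 + 1 + 1 + 1 + 1 + 1 + 1 + 1 + 1 + 1 + 1 + 4 + 4 + 4 + 4 + 4 + 4 + 4 + 4 + 4 + 4 + 4 + 4 + 4 + 4 + 4 + 4 + 4 + 4 + 4 + 4 + 4 + 4 + 4 + 4 + 4 + 4 + 4 + 4 + 4 + 4 = 132 = |G|.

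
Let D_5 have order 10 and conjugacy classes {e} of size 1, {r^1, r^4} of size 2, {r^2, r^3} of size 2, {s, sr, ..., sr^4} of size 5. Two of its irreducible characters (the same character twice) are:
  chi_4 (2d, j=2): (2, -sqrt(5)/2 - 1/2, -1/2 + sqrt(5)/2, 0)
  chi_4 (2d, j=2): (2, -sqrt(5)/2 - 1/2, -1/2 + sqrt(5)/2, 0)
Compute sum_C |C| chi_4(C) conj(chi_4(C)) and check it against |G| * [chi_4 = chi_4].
Sum = 10 = |G| = 10; so <chi_4, chi_4> = 1 (norm-1 confirms irreducibility).

Details: Compute term by term over conjugacy classes (|C| * chi_4(C) * conj(chi_4(C))):
  1*(2)*conj(2) + 2*(-sqrt(5)/2 - 1/2)*conj(-sqrt(5)/2 - 1/2) + 2*(-1/2 + sqrt(5)/2)*conj(-1/2 + sqrt(5)/2) + 5*(0)*conj(0)
  = (4) + (sqrt(5) + 3) + (3 - sqrt(5)) + (0)
  = 10.
Dividing by |G| = 10 gives 10/10 = 1, matching the row-orthogonality relation <chi_4, chi_4> = [chi_4 = chi_4].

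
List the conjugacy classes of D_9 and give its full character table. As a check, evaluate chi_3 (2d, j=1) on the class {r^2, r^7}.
Conjugacy classes: {e} of size 1, {r^1, r^8} of size 2, {r^2, r^7} of size 2, {r^3, r^6} of size 2, {r^4, r^5} of size 2, {s, sr, ..., sr^8} of size 9.
Character table:
  irrep \ class              {e} (size 1)  {r^1, r^8} (size 2)  {r^2, r^7} (size 2)  {r^3, r^6} (size 2)  {r^4, r^5} (size 2)  {s, sr, ..., sr^8} (size 9)
  chi_1 (triv)               1             1                    1                    1                    1                    1                          
  chi_2 (sign: r->1, s->-1)  1             1                    1                    1                    1                    -1                         
  chi_3 (2d, j=1)            2             2*cos(2*pi/9)        2*cos(4*pi/9)        -1                   -2*cos(pi/9)         0                          
  chi_4 (2d, j=2)            2             2*cos(4*pi/9)        -2*cos(pi/9)         -1                   2*cos(2*pi/9)        0                          
  chi_5 (2d, j=3)            2             -1                   -1                   2                    -1                   0                          
  chi_6 (2d, j=4)            2             -2*cos(pi/9)         2*cos(2*pi/9)        -1                   2*cos(4*pi/9)        0                          

Spot check: chi_3 (2d, j=1) on {r^2, r^7} = 2*cos(4*pi/9).

Explanation: D_9 has order 2*9 = 18 with 6 conjugacy classes, hence 6 irreducibles. Sum of squared dims 1 + 1 + 4 + 4 + 4 + 4 = 18 = |G|. Linear characters come from the abelianisation; the 2-dimensional irreps have character r^k -> 2*cos(2*pi*j*k/9), reflections -> 0.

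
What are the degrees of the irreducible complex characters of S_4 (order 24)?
Dimensions: 1, 1, 2, 3, 3

Details: There are 5 irreducibles (= number of conjugacy classes). Their dimensions d_i satisfy sum d_i^2 = |G| = 24: 1 + 1 + 4 + 9 + 9 = 24.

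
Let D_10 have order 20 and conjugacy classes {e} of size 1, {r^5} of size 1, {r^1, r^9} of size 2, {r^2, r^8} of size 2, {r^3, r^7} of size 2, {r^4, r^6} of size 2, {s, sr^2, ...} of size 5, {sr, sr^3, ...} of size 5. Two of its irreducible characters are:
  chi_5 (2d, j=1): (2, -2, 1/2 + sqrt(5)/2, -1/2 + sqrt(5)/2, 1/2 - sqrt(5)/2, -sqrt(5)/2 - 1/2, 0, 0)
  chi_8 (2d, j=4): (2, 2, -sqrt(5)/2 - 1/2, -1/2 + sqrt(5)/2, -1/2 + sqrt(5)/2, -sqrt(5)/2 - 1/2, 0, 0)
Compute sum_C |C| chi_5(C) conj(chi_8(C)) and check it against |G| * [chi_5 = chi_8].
Sum = 0; so <chi_5, chi_8> = 0 (distinct irreducibles are orthogonal).

Explanation: Compute term by term over conjugacy classes (|C| * chi_5(C) * conj(chi_8(C))):
  1*(2)*conj(2) + 1*(-2)*conj(2) + 2*(1/2 + sqrt(5)/2)*conj(-sqrt(5)/2 - 1/2) + 2*(-1/2 + sqrt(5)/2)*conj(-1/2 + sqrt(5)/2) + 2*(1/2 - sqrt(5)/2)*conj(-1/2 + sqrt(5)/2) + 2*(-sqrt(5)/2 - 1/2)*conj(-sqrt(5)/2 - 1/2) + 5*(0)*conj(0) + 5*(0)*conj(0)
  = (4) + (-4) + (-3 - sqrt(5)) + (3 - sqrt(5)) + (-3 + sqrt(5)) + (sqrt(5) + 3) + (0) + (0)
  = 0.
Dividing by |G| = 20 gives 0/20 = 0, matching the row-orthogonality relation <chi_5, chi_8> = [chi_5 = chi_8].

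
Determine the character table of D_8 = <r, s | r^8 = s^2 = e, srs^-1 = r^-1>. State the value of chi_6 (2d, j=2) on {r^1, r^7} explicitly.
Conjugacy classes: {e} of size 1, {r^4} of size 1, {r^1, r^7} of size 2, {r^2, r^6} of size 2, {r^3, r^5} of size 2, {s, sr^2, ...} of size 4, {sr, sr^3, ...} of size 4.
Character table:
  irrep \ class              {e} (size 1)  {r^4} (size 1)  {r^1, r^7} (size 2)  {r^2, r^6} (size 2)  {r^3, r^5} (size 2)  {s, sr^2, ...} (size 4)  {sr, sr^3, ...} (size 4)
  chi_1 (triv)               1             1               1                    1                    1                    1                        1                       
  chi_2 (sign: r->1, s->-1)  1             1               1                    1                    1                    -1                       -1                      
  chi_3 (r->-1, s->1)        1             1               -1                   1                    -1                   1                        -1                      
  chi_4 (r->-1, s->-1)       1             1               -1                   1                    -1                   -1                       1                       
  chi_5 (2d, j=1)            2             -2              sqrt(2)              0                    -sqrt(2)             0                        0                       
  chi_6 (2d, j=2)            2             2               0                    -2                   0                    0                        0                       
  chi_7 (2d, j=3)            2             -2              -sqrt(2)             0                    sqrt(2)              0                        0                       

Spot check: chi_6 (2d, j=2) on {r^1, r^7} = 0.

Justification: D_8 has order 2*8 = 16 with 7 conjugacy classes, hence 7 irreducibles. Sum of squared dims 1 + 1 + 1 + 1 + 4 + 4 + 4 = 16 = |G|. Linear characters come from the abelianisation; the 2-dimensional irreps have character r^k -> 2*cos(2*pi*j*k/8), reflections -> 0.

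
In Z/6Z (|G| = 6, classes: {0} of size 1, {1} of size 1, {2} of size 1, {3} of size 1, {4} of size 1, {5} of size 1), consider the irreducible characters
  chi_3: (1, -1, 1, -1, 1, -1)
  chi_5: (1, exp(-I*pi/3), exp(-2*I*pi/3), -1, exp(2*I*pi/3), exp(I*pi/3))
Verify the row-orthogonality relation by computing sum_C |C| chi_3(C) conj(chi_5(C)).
Sum = 0; so <chi_3, chi_5> = 0 (distinct irreducibles are orthogonal).

Why: Compute term by term over conjugacy classes (|C| * chi_3(C) * conj(chi_5(C))):
  1*(1)*conj(1) + 1*(-1)*conj(exp(-I*pi/3)) + 1*(1)*conj(exp(-2*I*pi/3)) + 1*(-1)*conj(-1) + 1*(1)*conj(exp(2*I*pi/3)) + 1*(-1)*conj(exp(I*pi/3))
  = (1) + (-exp(I*pi/3)) + (exp(2*I*pi/3)) + (1) + (exp(-2*I*pi/3)) + (-exp(-I*pi/3))
  = 0.
(Exp terms are combined using exp(i*s)*conj(exp(i*t)) = exp(i*(s-t)), and sums of them are collapsed using the identity that for every m > 1 the m distinct m-th roots of unity sum to 0, e.g. 1 + exp(2*I*pi/3) + exp(-2*I*pi/3) = 0.)
Dividing by |G| = 6 gives 0/6 = 0, matching the row-orthogonality relation <chi_3, chi_5> = [chi_3 = chi_5].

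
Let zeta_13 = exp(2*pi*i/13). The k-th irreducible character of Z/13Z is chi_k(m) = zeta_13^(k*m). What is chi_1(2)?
chi_1(2) = zeta_13^2 = exp(4*I*pi/13)

Argument: chi_1(2) = zeta_13^(1*2) = zeta_13^2. Since zeta_13^13 = 1, this equals zeta_13^2 = exp(2*pi*i*2/13) = exp(4*I*pi/13).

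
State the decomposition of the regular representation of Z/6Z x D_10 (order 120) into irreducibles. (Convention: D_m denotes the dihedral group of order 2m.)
Each irreducible V_i of dimension d_i appears with multiplicity d_i, i.e. rho_reg = (direct sum over all irreducibles V_i) d_i V_i. The irreducible dimensions for Z/6Z x D_10 are 1, 1, 1, 1, 1, 1, 1, 1, 1, 1, 1, 1, 1, 1, 1, 1, 1, 1, 1, 1, 1, 1, 1, 1, 2, 2, 2, 2, 2, 2, 2, 2, 2, 2, 2, 2, 2, 2, 2, 2, 2, 2, 2, 2, 2, 2, 2, 2: 24 irreducibles of dimension 1, each with multiplicity 1; 24 irreducibles of dimension 2, each with multiplicity 2. Total dimension 24*1*1 + 24*2*2 = 120 = |G|.

Reasoning: General theorem: in the regular representation of a finite group G, each irreducible appears with multiplicity equal to its dimension. Check: dim(rho_reg) = sum d_i^2 = 1 + 1 + 1 + 1 + 1 + 1 + 1 + 1 + 1 + 1 + 1 + 1 + 1 + 1 + 1 + 1 + 1 + 1 + 1 + 1 + 1 + 1 + 1 + 1 + 4 + 4 + 4 + 4 + 4 + 4 + 4 + 4 + 4 + 4 + 4 + 4 + 4 + 4 + 4 + 4 + 4 + 4 + 4 + 4 + 4 + 4 + 4 + 4 = 120 = |G|.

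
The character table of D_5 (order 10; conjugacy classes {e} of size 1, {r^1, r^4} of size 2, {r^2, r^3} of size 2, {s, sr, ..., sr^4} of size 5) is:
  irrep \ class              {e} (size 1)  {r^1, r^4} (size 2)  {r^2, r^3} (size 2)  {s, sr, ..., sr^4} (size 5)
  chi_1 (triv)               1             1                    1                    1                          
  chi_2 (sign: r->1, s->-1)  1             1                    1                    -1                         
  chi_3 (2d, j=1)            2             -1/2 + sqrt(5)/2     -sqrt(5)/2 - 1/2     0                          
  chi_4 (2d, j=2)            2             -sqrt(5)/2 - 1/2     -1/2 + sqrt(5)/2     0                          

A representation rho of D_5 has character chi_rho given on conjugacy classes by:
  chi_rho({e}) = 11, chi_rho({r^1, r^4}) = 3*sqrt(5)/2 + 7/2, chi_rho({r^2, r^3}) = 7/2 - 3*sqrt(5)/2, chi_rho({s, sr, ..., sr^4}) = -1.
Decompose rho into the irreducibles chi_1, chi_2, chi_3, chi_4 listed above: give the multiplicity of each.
Multiplicities: chi_1: 2, chi_2: 3, chi_3: 3, chi_4: 0.

Reasoning: Use <chi_rho, chi> = (1/|G|) sum_C |C| * chi_rho(C) * conj(chi(C)) with |G| = 10 for each irreducible chi in the table:
  <chi_rho, chi_1> = (1/10)[1*(11)*conj(1) + 2*(3*sqrt(5)/2 + 7/2)*conj(1) + 2*(7/2 - 3*sqrt(5)/2)*conj(1) + 5*(-1)*conj(1)]
      = (1/10)[(11) + (3*sqrt(5) + 7) + (7 - 3*sqrt(5)) + (-5)] = 20/10 = 2
  <chi_rho, chi_2> = (1/10)[1*(11)*conj(1) + 2*(3*sqrt(5)/2 + 7/2)*conj(1) + 2*(7/2 - 3*sqrt(5)/2)*conj(1) + 5*(-1)*conj(-1)]
      = (1/10)[(11) + (3*sqrt(5) + 7) + (7 - 3*sqrt(5)) + (5)] = 30/10 = 3
  <chi_rho, chi_3> = (1/10)[1*(11)*conj(2) + 2*(3*sqrt(5)/2 + 7/2)*conj(-1/2 + sqrt(5)/2) + 2*(7/2 - 3*sqrt(5)/2)*conj(-sqrt(5)/2 - 1/2) + 5*(-1)*conj(0)]
      = (1/10)[(22) + (4 + 2*sqrt(5)) + (4 - 2*sqrt(5)) + (0)] = 30/10 = 3
  <chi_rho, chi_4> = (1/10)[1*(11)*conj(2) + 2*(3*sqrt(5)/2 + 7/2)*conj(-sqrt(5)/2 - 1/2) + 2*(7/2 - 3*sqrt(5)/2)*conj(-1/2 + sqrt(5)/2) + 5*(-1)*conj(0)]
      = (1/10)[(22) + (-5*sqrt(5) - 11) + (-11 + 5*sqrt(5)) + (0)] = 0/10 = 0
Dimension check: dim(rho) = sum (mult * dim) = 2*1 + 3*1 + 3*2 + 0*2 = 11 = chi_rho(e) = 11.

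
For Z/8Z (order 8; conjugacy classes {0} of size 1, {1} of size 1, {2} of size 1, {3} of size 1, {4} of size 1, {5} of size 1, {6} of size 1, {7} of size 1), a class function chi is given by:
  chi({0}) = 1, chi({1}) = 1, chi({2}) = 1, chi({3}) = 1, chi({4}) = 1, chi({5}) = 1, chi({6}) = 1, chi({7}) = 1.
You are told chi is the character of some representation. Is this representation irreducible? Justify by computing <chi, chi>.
Irreducible: <chi, chi> = 1.

Explanation: <chi, chi> = (1/|G|) sum_C |C| * |chi(C)|^2 = (1/8)[1*|1|^2 + 1*|1|^2 + 1*|1|^2 + 1*|1|^2 + 1*|1|^2 + 1*|1|^2 + 1*|1|^2 + 1*|1|^2]
  = (1/8)[(1) + (1) + (1) + (1) + (1) + (1) + (1) + (1)] = 8/8 = 1.
(Exp terms are combined using exp(i*s)*conj(exp(i*t)) = exp(i*(s-t)), and sums of them are collapsed using the identity that for every m > 1 the m distinct m-th roots of unity sum to 0, e.g. 1 + exp(2*I*pi/3) + exp(-2*I*pi/3) = 0.)
A character is irreducible iff <chi, chi> = 1, so this representation is irreducible.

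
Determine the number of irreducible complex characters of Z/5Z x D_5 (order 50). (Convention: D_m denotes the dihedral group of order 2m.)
20

Reasoning: The number of irreducible complex representations of a finite group equals its number of conjugacy classes. For a direct product, #classes(G x H) = #classes(G) * #classes(H). Z/5Z has 5 classes (abelian), D_5 has 4 classes, so 5 * 4 = 20, so Z/5Z x D_5 (order 50) has exactly 20 irreducible complex representations.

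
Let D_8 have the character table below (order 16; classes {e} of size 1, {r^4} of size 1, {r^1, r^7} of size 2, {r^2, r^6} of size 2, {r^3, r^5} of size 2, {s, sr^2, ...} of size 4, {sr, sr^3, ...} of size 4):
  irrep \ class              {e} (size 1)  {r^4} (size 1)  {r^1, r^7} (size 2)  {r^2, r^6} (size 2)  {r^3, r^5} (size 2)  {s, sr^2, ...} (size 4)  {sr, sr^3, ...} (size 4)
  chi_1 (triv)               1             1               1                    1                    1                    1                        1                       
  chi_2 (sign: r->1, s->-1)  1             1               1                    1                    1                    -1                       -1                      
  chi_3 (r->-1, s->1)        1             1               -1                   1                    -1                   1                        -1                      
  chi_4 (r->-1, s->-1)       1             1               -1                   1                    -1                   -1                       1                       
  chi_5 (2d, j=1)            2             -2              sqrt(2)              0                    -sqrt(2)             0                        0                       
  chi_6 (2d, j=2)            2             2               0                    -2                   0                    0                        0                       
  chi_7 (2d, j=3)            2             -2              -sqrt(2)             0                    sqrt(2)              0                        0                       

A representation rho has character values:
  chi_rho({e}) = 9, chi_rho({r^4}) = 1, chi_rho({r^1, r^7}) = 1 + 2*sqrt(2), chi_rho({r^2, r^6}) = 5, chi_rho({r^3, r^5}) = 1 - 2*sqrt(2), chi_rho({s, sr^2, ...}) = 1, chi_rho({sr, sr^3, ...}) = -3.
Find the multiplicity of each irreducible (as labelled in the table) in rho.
Multiplicities: chi_1: 1, chi_2: 2, chi_3: 2, chi_4: 0, chi_5: 2, chi_6: 0, chi_7: 0.

Explanation: Use <chi_rho, chi> = (1/|G|) sum_C |C| * chi_rho(C) * conj(chi(C)) with |G| = 16 for each irreducible chi in the table:
  <chi_rho, chi_1> = (1/16)[1*(9)*conj(1) + 1*(1)*conj(1) + 2*(1 + 2*sqrt(2))*conj(1) + 2*(5)*conj(1) + 2*(1 - 2*sqrt(2))*conj(1) + 4*(1)*conj(1) + 4*(-3)*conj(1)]
      = (1/16)[(9) + (1) + (2 + 4*sqrt(2)) + (10) + (2 - 4*sqrt(2)) + (4) + (-12)] = 16/16 = 1
  <chi_rho, chi_2> = (1/16)[1*(9)*conj(1) + 1*(1)*conj(1) + 2*(1 + 2*sqrt(2))*conj(1) + 2*(5)*conj(1) + 2*(1 - 2*sqrt(2))*conj(1) + 4*(1)*conj(-1) + 4*(-3)*conj(-1)]
      = (1/16)[(9) + (1) + (2 + 4*sqrt(2)) + (10) + (2 - 4*sqrt(2)) + (-4) + (12)] = 32/16 = 2
  <chi_rho, chi_3> = (1/16)[1*(9)*conj(1) + 1*(1)*conj(1) + 2*(1 + 2*sqrt(2))*conj(-1) + 2*(5)*conj(1) + 2*(1 - 2*sqrt(2))*conj(-1) + 4*(1)*conj(1) + 4*(-3)*conj(-1)]
      = (1/16)[(9) + (1) + (-4*sqrt(2) - 2) + (10) + (-2 + 4*sqrt(2)) + (4) + (12)] = 32/16 = 2
  <chi_rho, chi_4> = (1/16)[1*(9)*conj(1) + 1*(1)*conj(1) + 2*(1 + 2*sqrt(2))*conj(-1) + 2*(5)*conj(1) + 2*(1 - 2*sqrt(2))*conj(-1) + 4*(1)*conj(-1) + 4*(-3)*conj(1)]
      = (1/16)[(9) + (1) + (-4*sqrt(2) - 2) + (10) + (-2 + 4*sqrt(2)) + (-4) + (-12)] = 0/16 = 0
  <chi_rho, chi_5> = (1/16)[1*(9)*conj(2) + 1*(1)*conj(-2) + 2*(1 + 2*sqrt(2))*conj(sqrt(2)) + 2*(5)*conj(0) + 2*(1 - 2*sqrt(2))*conj(-sqrt(2)) + 4*(1)*conj(0) + 4*(-3)*conj(0)]
      = (1/16)[(18) + (-2) + (2*sqrt(2) + 8) + (0) + (8 - 2*sqrt(2)) + (0) + (0)] = 32/16 = 2
  <chi_rho, chi_6> = (1/16)[1*(9)*conj(2) + 1*(1)*conj(2) + 2*(1 + 2*sqrt(2))*conj(0) + 2*(5)*conj(-2) + 2*(1 - 2*sqrt(2))*conj(0) + 4*(1)*conj(0) + 4*(-3)*conj(0)]
      = (1/16)[(18) + (2) + (0) + (-20) + (0) + (0) + (0)] = 0/16 = 0
  <chi_rho, chi_7> = (1/16)[1*(9)*conj(2) + 1*(1)*conj(-2) + 2*(1 + 2*sqrt(2))*conj(-sqrt(2)) + 2*(5)*conj(0) + 2*(1 - 2*sqrt(2))*conj(sqrt(2)) + 4*(1)*conj(0) + 4*(-3)*conj(0)]
      = (1/16)[(18) + (-2) + (-8 - 2*sqrt(2)) + (0) + (-8 + 2*sqrt(2)) + (0) + (0)] = 0/16 = 0
Dimension check: dim(rho) = sum (mult * dim) = 1*1 + 2*1 + 2*1 + 0*1 + 2*2 + 0*2 + 0*2 = 9 = chi_rho(e) = 9.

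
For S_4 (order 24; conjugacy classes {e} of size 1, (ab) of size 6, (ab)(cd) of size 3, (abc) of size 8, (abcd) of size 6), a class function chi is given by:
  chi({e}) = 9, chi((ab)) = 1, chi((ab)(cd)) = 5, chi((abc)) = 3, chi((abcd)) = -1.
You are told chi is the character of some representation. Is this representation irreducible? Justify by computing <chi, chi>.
Not irreducible (reducible): <chi, chi> = 10 > 1.

Details: <chi, chi> = (1/|G|) sum_C |C| * |chi(C)|^2 = (1/24)[1*|9|^2 + 6*|1|^2 + 3*|5|^2 + 8*|3|^2 + 6*|-1|^2]
  = (1/24)[(81) + (6) + (75) + (72) + (6)] = 240/24 = 10.
A character is irreducible iff <chi, chi> = 1, so this representation is reducible.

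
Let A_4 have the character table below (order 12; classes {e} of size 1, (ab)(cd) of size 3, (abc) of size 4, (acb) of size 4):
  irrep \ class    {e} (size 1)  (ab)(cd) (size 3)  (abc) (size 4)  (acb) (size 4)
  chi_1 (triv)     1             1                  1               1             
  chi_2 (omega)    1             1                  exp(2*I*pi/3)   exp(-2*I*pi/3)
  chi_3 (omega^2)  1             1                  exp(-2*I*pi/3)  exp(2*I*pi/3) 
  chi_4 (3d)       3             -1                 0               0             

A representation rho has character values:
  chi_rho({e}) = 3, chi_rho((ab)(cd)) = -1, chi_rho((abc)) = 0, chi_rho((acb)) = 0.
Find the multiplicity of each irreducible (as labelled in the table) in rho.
Multiplicities: chi_1: 0, chi_2: 0, chi_3: 0, chi_4: 1.

Justification: Use <chi_rho, chi> = (1/|G|) sum_C |C| * chi_rho(C) * conj(chi(C)) with |G| = 12 for each irreducible chi in the table:
  <chi_rho, chi_1> = (1/12)[1*(3)*conj(1) + 3*(-1)*conj(1) + 4*(0)*conj(1) + 4*(0)*conj(1)]
      = (1/12)[(3) + (-3) + (0) + (0)] = 0/12 = 0
  <chi_rho, chi_2> = (1/12)[1*(3)*conj(1) + 3*(-1)*conj(1) + 4*(0)*conj(exp(2*I*pi/3)) + 4*(0)*conj(exp(-2*I*pi/3))]
      = (1/12)[(3) + (-3) + (0) + (0)] = 0/12 = 0
  <chi_rho, chi_3> = (1/12)[1*(3)*conj(1) + 3*(-1)*conj(1) + 4*(0)*conj(exp(-2*I*pi/3)) + 4*(0)*conj(exp(2*I*pi/3))]
      = (1/12)[(3) + (-3) + (0) + (0)] = 0/12 = 0
  <chi_rho, chi_4> = (1/12)[1*(3)*conj(3) + 3*(-1)*conj(-1) + 4*(0)*conj(0) + 4*(0)*conj(0)]
      = (1/12)[(9) + (3) + (0) + (0)] = 12/12 = 1
(Exp terms are combined using exp(i*s)*conj(exp(i*t)) = exp(i*(s-t)), and sums of them are collapsed using the identity that for every m > 1 the m distinct m-th roots of unity sum to 0, e.g. 1 + exp(2*I*pi/3) + exp(-2*I*pi/3) = 0.)
Dimension check: dim(rho) = sum (mult * dim) = 0*1 + 0*1 + 0*1 + 1*3 = 3 = chi_rho(e) = 3.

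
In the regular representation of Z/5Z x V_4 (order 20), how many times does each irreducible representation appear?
Each irreducible V_i of dimension d_i appears with multiplicity d_i, i.e. rho_reg = (direct sum over all irreducibles V_i) d_i V_i. The irreducible dimensions for Z/5Z x V_4 are 1, 1, 1, 1, 1, 1, 1, 1, 1, 1, 1, 1, 1, 1, 1, 1, 1, 1, 1, 1: 20 irreducibles of dimension 1, each with multiplicity 1. Total dimension 20*1*1 = 20 = |G|.

Explanation: General theorem: in the regular representation of a finite group G, each irreducible appears with multiplicity equal to its dimension. Check: dim(rho_reg) = sum d_i^2 = 1 + 1 + 1 + 1 + 1 + 1 + 1 + 1 + 1 + 1 + 1 + 1 + 1 + 1 + 1 + 1 + 1 + 1 + 1 + 1 = 20 = |G|.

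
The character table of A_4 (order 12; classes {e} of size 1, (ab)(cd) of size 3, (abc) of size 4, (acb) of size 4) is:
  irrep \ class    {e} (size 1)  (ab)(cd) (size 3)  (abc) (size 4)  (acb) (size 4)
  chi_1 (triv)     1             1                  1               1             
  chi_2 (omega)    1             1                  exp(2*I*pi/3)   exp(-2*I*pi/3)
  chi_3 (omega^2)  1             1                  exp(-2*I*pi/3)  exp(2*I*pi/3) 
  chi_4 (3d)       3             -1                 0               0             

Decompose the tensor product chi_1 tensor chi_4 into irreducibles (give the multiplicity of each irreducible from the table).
chi_1 tensor chi_4 = chi_4 (all other irreducibles have multiplicity 0).

Solution. The character of a tensor product is the pointwise product (chi_1 * chi_4)(C) = chi_1(C) * chi_4(C):
  {e}: (1)*(3), (ab)(cd): (1)*(-1), (abc): (1)*(0), (acb): (1)*(0)
so (chi_1 * chi_4) takes values
  {e} -> 3, (ab)(cd) -> -1, (abc) -> 0, (acb) -> 0.
Now take the inner product of this character with each irreducible chi from the table, <chi_1*chi_4, chi> = (1/12) sum_C |C| (chi_1*chi_4)(C) conj(chi(C)):
  <chi_1*chi_4, chi_1> = (1/12)[1*(3)*conj(1) + 3*(-1)*conj(1) + 4*(0)*conj(1) + 4*(0)*conj(1)]
      = (1/12)[(3) + (-3) + (0) + (0)] = 0/12 = 0
  <chi_1*chi_4, chi_2> = (1/12)[1*(3)*conj(1) + 3*(-1)*conj(1) + 4*(0)*conj(exp(2*I*pi/3)) + 4*(0)*conj(exp(-2*I*pi/3))]
      = (1/12)[(3) + (-3) + (0) + (0)] = 0/12 = 0
  <chi_1*chi_4, chi_3> = (1/12)[1*(3)*conj(1) + 3*(-1)*conj(1) + 4*(0)*conj(exp(-2*I*pi/3)) + 4*(0)*conj(exp(2*I*pi/3))]
      = (1/12)[(3) + (-3) + (0) + (0)] = 0/12 = 0
  <chi_1*chi_4, chi_4> = (1/12)[1*(3)*conj(3) + 3*(-1)*conj(-1) + 4*(0)*conj(0) + 4*(0)*conj(0)]
      = (1/12)[(9) + (3) + (0) + (0)] = 12/12 = 1
(Exp terms are combined using exp(i*s)*conj(exp(i*t)) = exp(i*(s-t)), and sums of them are collapsed using the identity that for every m > 1 the m distinct m-th roots of unity sum to 0, e.g. 1 + exp(2*I*pi/3) + exp(-2*I*pi/3) = 0.)
Hence the multiplicities are chi_4: 1. Dimension check: dim(chi_1)*dim(chi_4) = 1*3 = 3 and sum (mult * dim) = 1*3 = 3.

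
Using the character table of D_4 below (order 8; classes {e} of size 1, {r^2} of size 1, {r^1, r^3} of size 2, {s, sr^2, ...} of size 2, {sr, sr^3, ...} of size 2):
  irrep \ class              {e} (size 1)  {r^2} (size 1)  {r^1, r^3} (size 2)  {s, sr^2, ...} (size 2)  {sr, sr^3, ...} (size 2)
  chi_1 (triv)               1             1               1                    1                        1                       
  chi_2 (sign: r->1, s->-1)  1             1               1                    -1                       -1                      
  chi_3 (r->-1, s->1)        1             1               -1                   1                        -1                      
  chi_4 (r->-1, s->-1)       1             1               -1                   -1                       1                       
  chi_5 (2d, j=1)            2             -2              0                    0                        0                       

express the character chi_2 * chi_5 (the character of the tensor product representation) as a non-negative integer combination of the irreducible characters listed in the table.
chi_2 tensor chi_5 = chi_5 (all other irreducibles have multiplicity 0).

Solution. The character of a tensor product is the pointwise product (chi_2 * chi_5)(C) = chi_2(C) * chi_5(C):
  {e}: (1)*(2), {r^2}: (1)*(-2), {r^1, r^3}: (1)*(0), {s, sr^2, ...}: (-1)*(0), {sr, sr^3, ...}: (-1)*(0)
so (chi_2 * chi_5) takes values
  {e} -> 2, {r^2} -> -2, {r^1, r^3} -> 0, {s, sr^2, ...} -> 0, {sr, sr^3, ...} -> 0.
Now take the inner product of this character with each irreducible chi from the table, <chi_2*chi_5, chi> = (1/8) sum_C |C| (chi_2*chi_5)(C) conj(chi(C)):
  <chi_2*chi_5, chi_1> = (1/8)[1*(2)*conj(1) + 1*(-2)*conj(1) + 2*(0)*conj(1) + 2*(0)*conj(1) + 2*(0)*conj(1)]
      = (1/8)[(2) + (-2) + (0) + (0) + (0)] = 0/8 = 0
  <chi_2*chi_5, chi_2> = (1/8)[1*(2)*conj(1) + 1*(-2)*conj(1) + 2*(0)*conj(1) + 2*(0)*conj(-1) + 2*(0)*conj(-1)]
      = (1/8)[(2) + (-2) + (0) + (0) + (0)] = 0/8 = 0
  <chi_2*chi_5, chi_3> = (1/8)[1*(2)*conj(1) + 1*(-2)*conj(1) + 2*(0)*conj(-1) + 2*(0)*conj(1) + 2*(0)*conj(-1)]
      = (1/8)[(2) + (-2) + (0) + (0) + (0)] = 0/8 = 0
  <chi_2*chi_5, chi_4> = (1/8)[1*(2)*conj(1) + 1*(-2)*conj(1) + 2*(0)*conj(-1) + 2*(0)*conj(-1) + 2*(0)*conj(1)]
      = (1/8)[(2) + (-2) + (0) + (0) + (0)] = 0/8 = 0
  <chi_2*chi_5, chi_5> = (1/8)[1*(2)*conj(2) + 1*(-2)*conj(-2) + 2*(0)*conj(0) + 2*(0)*conj(0) + 2*(0)*conj(0)]
      = (1/8)[(4) + (4) + (0) + (0) + (0)] = 8/8 = 1
Hence the multiplicities are chi_5: 1. Dimension check: dim(chi_2)*dim(chi_5) = 1*2 = 2 and sum (mult * dim) = 1*2 = 2.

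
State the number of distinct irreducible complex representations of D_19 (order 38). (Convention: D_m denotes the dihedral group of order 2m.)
11

Argument: The number of irreducible complex representations of a finite group equals its number of conjugacy classes. D_19 has 11 conjugacy classes ((n+3)/2 for n odd), so D_19 (order 38) has exactly 11 irreducible complex representations.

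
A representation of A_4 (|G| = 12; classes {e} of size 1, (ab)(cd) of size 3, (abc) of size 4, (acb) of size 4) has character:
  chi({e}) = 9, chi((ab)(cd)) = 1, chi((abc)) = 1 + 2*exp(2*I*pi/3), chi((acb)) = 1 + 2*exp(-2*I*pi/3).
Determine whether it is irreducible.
Not irreducible (reducible): <chi, chi> = 9 > 1.

Working: <chi, chi> = (1/|G|) sum_C |C| * |chi(C)|^2 = (1/12)[1*|9|^2 + 3*|1|^2 + 4*|1 + 2*exp(2*I*pi/3)|^2 + 4*|1 + 2*exp(-2*I*pi/3)|^2]
  = (1/12)[(81) + (3) + (12) + (12)] = 108/12 = 9.
(Exp terms are combined using exp(i*s)*conj(exp(i*t)) = exp(i*(s-t)), and sums of them are collapsed using the identity that for every m > 1 the m distinct m-th roots of unity sum to 0, e.g. 1 + exp(2*I*pi/3) + exp(-2*I*pi/3) = 0.)
A character is irreducible iff <chi, chi> = 1, so this representation is reducible.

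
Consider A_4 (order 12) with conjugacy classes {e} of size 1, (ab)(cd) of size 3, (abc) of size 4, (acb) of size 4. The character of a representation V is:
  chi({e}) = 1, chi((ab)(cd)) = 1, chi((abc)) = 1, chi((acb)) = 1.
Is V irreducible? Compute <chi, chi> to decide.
Irreducible: <chi, chi> = 1.

Argument: <chi, chi> = (1/|G|) sum_C |C| * |chi(C)|^2 = (1/12)[1*|1|^2 + 3*|1|^2 + 4*|1|^2 + 4*|1|^2]
  = (1/12)[(1) + (3) + (4) + (4)] = 12/12 = 1.
(Exp terms are combined using exp(i*s)*conj(exp(i*t)) = exp(i*(s-t)), and sums of them are collapsed using the identity that for every m > 1 the m distinct m-th roots of unity sum to 0, e.g. 1 + exp(2*I*pi/3) + exp(-2*I*pi/3) = 0.)
A character is irreducible iff <chi, chi> = 1, so this representation is irreducible.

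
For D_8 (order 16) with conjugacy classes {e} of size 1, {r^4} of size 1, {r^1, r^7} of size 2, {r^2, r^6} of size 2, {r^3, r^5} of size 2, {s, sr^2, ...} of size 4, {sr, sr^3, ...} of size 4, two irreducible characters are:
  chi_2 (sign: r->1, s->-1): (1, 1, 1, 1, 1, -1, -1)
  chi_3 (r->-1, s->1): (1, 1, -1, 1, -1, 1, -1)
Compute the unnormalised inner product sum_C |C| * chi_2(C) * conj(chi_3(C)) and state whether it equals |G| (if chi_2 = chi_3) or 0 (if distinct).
Sum = 0; so <chi_2, chi_3> = 0 (distinct irreducibles are orthogonal).

Proof sketch: Compute term by term over conjugacy classes (|C| * chi_2(C) * conj(chi_3(C))):
  1*(1)*conj(1) + 1*(1)*conj(1) + 2*(1)*conj(-1) + 2*(1)*conj(1) + 2*(1)*conj(-1) + 4*(-1)*conj(1) + 4*(-1)*conj(-1)
  = (1) + (1) + (-2) + (2) + (-2) + (-4) + (4)
  = 0.
Dividing by |G| = 16 gives 0/16 = 0, matching the row-orthogonality relation <chi_2, chi_3> = [chi_2 = chi_3].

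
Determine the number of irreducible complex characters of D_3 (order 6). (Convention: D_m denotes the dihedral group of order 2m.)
3

Reasoning: The number of irreducible complex representations of a finite group equals its number of conjugacy classes. D_3 has 3 conjugacy classes ((n+3)/2 for n odd), so D_3 (order 6) has exactly 3 irreducible complex representations.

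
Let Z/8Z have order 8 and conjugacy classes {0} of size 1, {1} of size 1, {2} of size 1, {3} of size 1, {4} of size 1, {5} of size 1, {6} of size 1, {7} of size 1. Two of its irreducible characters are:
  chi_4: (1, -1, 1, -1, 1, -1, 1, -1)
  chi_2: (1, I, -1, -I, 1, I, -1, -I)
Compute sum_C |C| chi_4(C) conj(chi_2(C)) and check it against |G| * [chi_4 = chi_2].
Sum = 0; so <chi_4, chi_2> = 0 (distinct irreducibles are orthogonal).

Why: Compute term by term over conjugacy classes (|C| * chi_4(C) * conj(chi_2(C))):
  1*(1)*conj(1) + 1*(-1)*conj(I) + 1*(1)*conj(-1) + 1*(-1)*conj(-I) + 1*(1)*conj(1) + 1*(-1)*conj(I) + 1*(1)*conj(-1) + 1*(-1)*conj(-I)
  = (1) + (I) + (-1) + (-I) + (1) + (I) + (-1) + (-I)
  = 0.
(Exp terms are combined using exp(i*s)*conj(exp(i*t)) = exp(i*(s-t)), and sums of them are collapsed using the identity that for every m > 1 the m distinct m-th roots of unity sum to 0, e.g. 1 + exp(2*I*pi/3) + exp(-2*I*pi/3) = 0.)
Dividing by |G| = 8 gives 0/8 = 0, matching the row-orthogonality relation <chi_4, chi_2> = [chi_4 = chi_2].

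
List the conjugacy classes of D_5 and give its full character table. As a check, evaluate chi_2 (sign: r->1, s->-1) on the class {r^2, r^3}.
Conjugacy classes: {e} of size 1, {r^1, r^4} of size 2, {r^2, r^3} of size 2, {s, sr, ..., sr^4} of size 5.
Character table:
  irrep \ class              {e} (size 1)  {r^1, r^4} (size 2)  {r^2, r^3} (size 2)  {s, sr, ..., sr^4} (size 5)
  chi_1 (triv)               1             1                    1                    1                          
  chi_2 (sign: r->1, s->-1)  1             1                    1                    -1                         
  chi_3 (2d, j=1)            2             -1/2 + sqrt(5)/2     -sqrt(5)/2 - 1/2     0                          
  chi_4 (2d, j=2)            2             -sqrt(5)/2 - 1/2     -1/2 + sqrt(5)/2     0                          

Spot check: chi_2 (sign: r->1, s->-1) on {r^2, r^3} = 1.

Justification: D_5 has order 2*5 = 10 with 4 conjugacy classes, hence 4 irreducibles. Sum of squared dims 1 + 1 + 4 + 4 = 10 = |G|. Linear characters come from the abelianisation; the 2-dimensional irreps have character r^k -> 2*cos(2*pi*j*k/5), reflections -> 0.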